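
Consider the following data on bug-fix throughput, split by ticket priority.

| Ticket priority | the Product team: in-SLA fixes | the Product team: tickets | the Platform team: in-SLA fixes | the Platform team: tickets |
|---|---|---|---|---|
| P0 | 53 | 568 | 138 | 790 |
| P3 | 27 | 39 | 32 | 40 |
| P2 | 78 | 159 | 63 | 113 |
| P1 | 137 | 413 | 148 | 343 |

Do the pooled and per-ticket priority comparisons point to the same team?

P0: the Product team 53/568 = 9.3%, the Platform team 138/790 = 17.5% → the Platform team
P3: the Product team 27/39 = 69.2%, the Platform team 32/40 = 80.0% → the Platform team
P2: the Product team 78/159 = 49.1%, the Platform team 63/113 = 55.8% → the Platform team
P1: the Product team 137/413 = 33.2%, the Platform team 148/343 = 43.1% → the Platform team
Overall: the Product team 295/1179 = 25.0%, the Platform team 381/1286 = 29.6% → the Platform team
The Platform team wins overall and in every ticket group — no reversal.

Yes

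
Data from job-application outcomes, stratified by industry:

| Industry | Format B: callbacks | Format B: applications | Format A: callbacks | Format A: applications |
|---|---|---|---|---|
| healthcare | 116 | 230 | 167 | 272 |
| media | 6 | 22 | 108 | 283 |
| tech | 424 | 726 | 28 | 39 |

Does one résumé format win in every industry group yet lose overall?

Healthcare: Format B 116/230 = 50.4%, Format A 167/272 = 61.4% → Format A
Media: Format B 6/22 = 27.3%, Format A 108/283 = 38.2% → Format A
Tech: Format B 424/726 = 58.4%, Format A 28/39 = 71.8% → Format A
Overall: Format B 546/978 = 55.8%, Format A 303/594 = 51.0% → Format B
Format A wins each industry group but Format B wins overall — the comparison reverses. Format A's applications skew toward media, which has a lower base rate.

Yes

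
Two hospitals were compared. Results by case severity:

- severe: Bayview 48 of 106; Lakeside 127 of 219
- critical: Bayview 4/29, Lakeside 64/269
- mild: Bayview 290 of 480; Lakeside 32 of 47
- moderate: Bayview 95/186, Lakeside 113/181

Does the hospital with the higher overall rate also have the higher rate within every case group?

Severe: Bayview 48/106 = 45.3%, Lakeside 127/219 = 58.0% → Lakeside
Critical: Bayview 4/29 = 13.8%, Lakeside 64/269 = 23.8% → Lakeside
Mild: Bayview 290/480 = 60.4%, Lakeside 32/47 = 68.1% → Lakeside
Moderate: Bayview 95/186 = 51.1%, Lakeside 113/181 = 62.4% → Lakeside
Overall: Bayview 437/801 = 54.6%, Lakeside 336/716 = 46.9% → Bayview
Lakeside wins each case group but Bayview wins overall — the comparison reverses. Lakeside's patients skew toward critical, which has a lower base rate.

No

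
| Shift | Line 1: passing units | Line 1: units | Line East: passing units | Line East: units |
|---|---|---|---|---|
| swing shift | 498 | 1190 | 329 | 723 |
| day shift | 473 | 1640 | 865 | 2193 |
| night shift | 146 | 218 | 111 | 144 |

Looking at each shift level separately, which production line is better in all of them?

Swing shift: Line 1 498/1190 = 41.8%, Line East 329/723 = 45.5% → Line East
Day shift: Line 1 473/1640 = 28.8%, Line East 865/2193 = 39.4% → Line East
Night shift: Line 1 146/218 = 67.0%, Line East 111/144 = 77.1% → Line East
Line East has the higher rate in all 3 groups.

Line East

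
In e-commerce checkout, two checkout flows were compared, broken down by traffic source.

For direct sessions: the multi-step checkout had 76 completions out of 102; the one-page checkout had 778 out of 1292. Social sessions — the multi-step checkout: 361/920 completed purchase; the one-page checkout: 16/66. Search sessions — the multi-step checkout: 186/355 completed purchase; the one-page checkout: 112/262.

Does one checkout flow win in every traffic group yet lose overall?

Direct: the multi-step checkout 76/102 = 74.5%, the one-page checkout 778/1292 = 60.2% → the multi-step checkout
Social: the multi-step checkout 361/920 = 39.2%, the one-page checkout 16/66 = 24.2% → the multi-step checkout
Search: the multi-step checkout 186/355 = 52.4%, the one-page checkout 112/262 = 42.7% → the multi-step checkout
Overall: the multi-step checkout 623/1377 = 45.2%, the one-page checkout 906/1620 = 55.9% → the one-page checkout
The multi-step checkout wins each traffic group but the one-page checkout wins overall — the comparison reverses. The multi-step checkout's sessions skew toward social, which has a lower base rate.

Yes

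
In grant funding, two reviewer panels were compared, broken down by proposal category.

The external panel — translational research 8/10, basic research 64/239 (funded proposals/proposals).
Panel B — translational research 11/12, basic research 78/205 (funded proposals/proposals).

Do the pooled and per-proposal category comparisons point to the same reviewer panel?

Translational research: the external panel 8/10 = 80.0%, Panel B 11/12 = 91.7% → Panel B
Basic research: the external panel 64/239 = 26.8%, Panel B 78/205 = 38.0% → Panel B
Overall: the external panel 72/249 = 28.9%, Panel B 89/217 = 41.0% → Panel B
Panel B wins overall and in every proposal group — no reversal.

Yes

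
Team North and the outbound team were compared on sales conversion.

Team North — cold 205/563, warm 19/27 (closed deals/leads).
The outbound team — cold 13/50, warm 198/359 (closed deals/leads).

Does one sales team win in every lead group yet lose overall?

Yes

Cold: Team North 205/563 = 36.4%, the outbound team 13/50 = 26.0% → Team North
Warm: Team North 19/27 = 70.4%, the outbound team 198/359 = 55.2% → Team North
Overall: Team North 224/590 = 38.0%, the outbound team 211/409 = 51.6% → the outbound team
Team North wins each lead group but the outbound team wins overall — the comparison reverses. Team North's leads skew toward cold, which has a lower base rate.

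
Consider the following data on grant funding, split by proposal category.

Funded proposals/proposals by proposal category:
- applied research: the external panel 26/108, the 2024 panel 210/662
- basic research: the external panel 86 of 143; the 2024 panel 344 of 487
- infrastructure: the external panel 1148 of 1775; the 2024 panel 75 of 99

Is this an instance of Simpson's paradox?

Yes

Applied research: the external panel 26/108 = 24.1%, the 2024 panel 210/662 = 31.7% → the 2024 panel
Basic research: the external panel 86/143 = 60.1%, the 2024 panel 344/487 = 70.6% → the 2024 panel
Infrastructure: the external panel 1148/1775 = 64.7%, the 2024 panel 75/99 = 75.8% → the 2024 panel
Overall: the external panel 1260/2026 = 62.2%, the 2024 panel 629/1248 = 50.4% → the external panel
The 2024 panel wins each proposal group but the external panel wins overall — the comparison reverses. The 2024 panel's proposals skew toward applied research, which has a lower base rate.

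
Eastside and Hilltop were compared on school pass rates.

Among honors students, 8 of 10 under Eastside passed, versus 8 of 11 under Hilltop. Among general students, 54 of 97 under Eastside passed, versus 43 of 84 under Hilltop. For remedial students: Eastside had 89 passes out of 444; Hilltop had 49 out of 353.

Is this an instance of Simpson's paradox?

Honors: Eastside 8/10 = 80.0%, Hilltop 8/11 = 72.7% → Eastside
General: Eastside 54/97 = 55.7%, Hilltop 43/84 = 51.2% → Eastside
Remedial: Eastside 89/444 = 20.0%, Hilltop 49/353 = 13.9% → Eastside
Overall: Eastside 151/551 = 27.4%, Hilltop 100/448 = 22.3% → Eastside
Eastside wins overall and in every student group — no reversal.

No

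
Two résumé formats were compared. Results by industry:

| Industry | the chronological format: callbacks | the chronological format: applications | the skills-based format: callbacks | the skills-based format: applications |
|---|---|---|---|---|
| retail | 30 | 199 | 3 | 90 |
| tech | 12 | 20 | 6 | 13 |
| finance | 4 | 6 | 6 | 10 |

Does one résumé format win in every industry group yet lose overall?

No

Retail: the chronological format 30/199 = 15.1%, the skills-based format 3/90 = 3.3% → the chronological format
Tech: the chronological format 12/20 = 60.0%, the skills-based format 6/13 = 46.2% → the chronological format
Finance: the chronological format 4/6 = 66.7%, the skills-based format 6/10 = 60.0% → the chronological format
Overall: the chronological format 46/225 = 20.4%, the skills-based format 15/113 = 13.3% → the chronological format
The chronological format wins overall and in every industry group — no reversal.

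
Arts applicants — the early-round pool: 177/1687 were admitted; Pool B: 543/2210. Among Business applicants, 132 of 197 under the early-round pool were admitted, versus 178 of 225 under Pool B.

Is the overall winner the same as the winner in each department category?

Arts: the early-round pool 177/1687 = 10.5%, Pool B 543/2210 = 24.6% → Pool B
Business: the early-round pool 132/197 = 67.0%, Pool B 178/225 = 79.1% → Pool B
Overall: the early-round pool 309/1884 = 16.4%, Pool B 721/2435 = 29.6% → Pool B
Pool B wins overall and in every department group — no reversal.

Yes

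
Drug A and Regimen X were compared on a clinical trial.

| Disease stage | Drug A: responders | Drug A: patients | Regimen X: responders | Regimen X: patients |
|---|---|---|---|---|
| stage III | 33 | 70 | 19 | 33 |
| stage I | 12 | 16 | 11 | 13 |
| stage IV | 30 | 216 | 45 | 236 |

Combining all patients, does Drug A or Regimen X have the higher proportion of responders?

Stage III: Drug A 33/70 = 47.1%, Regimen X 19/33 = 57.6% → Regimen X
Stage I: Drug A 12/16 = 75.0%, Regimen X 11/13 = 84.6% → Regimen X
Stage IV: Drug A 30/216 = 13.9%, Regimen X 45/236 = 19.1% → Regimen X
Overall: Drug A 75/302 = 24.8%, Regimen X 75/282 = 26.6% → Regimen X

Regimen X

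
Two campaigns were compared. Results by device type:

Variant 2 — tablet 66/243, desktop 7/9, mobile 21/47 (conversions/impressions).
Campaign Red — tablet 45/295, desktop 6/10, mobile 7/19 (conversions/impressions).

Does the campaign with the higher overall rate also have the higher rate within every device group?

Tablet: Variant 2 66/243 = 27.2%, Campaign Red 45/295 = 15.3% → Variant 2
Desktop: Variant 2 7/9 = 77.8%, Campaign Red 6/10 = 60.0% → Variant 2
Mobile: Variant 2 21/47 = 44.7%, Campaign Red 7/19 = 36.8% → Variant 2
Overall: Variant 2 94/299 = 31.4%, Campaign Red 58/324 = 17.9% → Variant 2
Variant 2 wins overall and in every device group — no reversal.

Yes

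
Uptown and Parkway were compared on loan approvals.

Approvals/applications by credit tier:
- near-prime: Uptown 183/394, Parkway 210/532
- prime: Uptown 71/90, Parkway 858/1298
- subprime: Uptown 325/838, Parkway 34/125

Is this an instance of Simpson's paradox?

Near-prime: Uptown 183/394 = 46.4%, Parkway 210/532 = 39.5% → Uptown
Prime: Uptown 71/90 = 78.9%, Parkway 858/1298 = 66.1% → Uptown
Subprime: Uptown 325/838 = 38.8%, Parkway 34/125 = 27.2% → Uptown
Overall: Uptown 579/1322 = 43.8%, Parkway 1102/1955 = 56.4% → Parkway
Uptown wins each credit group but Parkway wins overall — the comparison reverses. Uptown's applications skew toward subprime, which has a lower base rate.

Yes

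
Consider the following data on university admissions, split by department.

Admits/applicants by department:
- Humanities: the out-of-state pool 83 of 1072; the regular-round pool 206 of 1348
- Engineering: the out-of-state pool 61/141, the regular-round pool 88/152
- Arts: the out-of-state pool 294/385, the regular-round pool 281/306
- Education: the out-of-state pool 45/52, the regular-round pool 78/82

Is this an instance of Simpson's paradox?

No

Humanities: the out-of-state pool 83/1072 = 7.7%, the regular-round pool 206/1348 = 15.3% → the regular-round pool
Engineering: the out-of-state pool 61/141 = 43.3%, the regular-round pool 88/152 = 57.9% → the regular-round pool
Arts: the out-of-state pool 294/385 = 76.4%, the regular-round pool 281/306 = 91.8% → the regular-round pool
Education: the out-of-state pool 45/52 = 86.5%, the regular-round pool 78/82 = 95.1% → the regular-round pool
Overall: the out-of-state pool 483/1650 = 29.3%, the regular-round pool 653/1888 = 34.6% → the regular-round pool
The regular-round pool wins overall and in every department group — no reversal.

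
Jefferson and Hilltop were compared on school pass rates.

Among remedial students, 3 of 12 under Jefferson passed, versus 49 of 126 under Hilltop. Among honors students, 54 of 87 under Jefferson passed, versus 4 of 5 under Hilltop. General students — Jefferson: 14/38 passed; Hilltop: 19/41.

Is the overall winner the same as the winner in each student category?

No

Remedial: Jefferson 3/12 = 25.0%, Hilltop 49/126 = 38.9% → Hilltop
Honors: Jefferson 54/87 = 62.1%, Hilltop 4/5 = 80.0% → Hilltop
General: Jefferson 14/38 = 36.8%, Hilltop 19/41 = 46.3% → Hilltop
Overall: Jefferson 71/137 = 51.8%, Hilltop 72/172 = 41.9% → Jefferson
Hilltop wins each student group but Jefferson wins overall — the comparison reverses. Hilltop's students skew toward remedial, which has a lower base rate.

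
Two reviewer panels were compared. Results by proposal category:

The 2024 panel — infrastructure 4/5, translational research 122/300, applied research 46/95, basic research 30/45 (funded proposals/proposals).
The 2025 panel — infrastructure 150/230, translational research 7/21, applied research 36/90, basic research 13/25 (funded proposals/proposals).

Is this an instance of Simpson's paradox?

Infrastructure: the 2024 panel 4/5 = 80.0%, the 2025 panel 150/230 = 65.2% → the 2024 panel
Translational research: the 2024 panel 122/300 = 40.7%, the 2025 panel 7/21 = 33.3% → the 2024 panel
Applied research: the 2024 panel 46/95 = 48.4%, the 2025 panel 36/90 = 40.0% → the 2024 panel
Basic research: the 2024 panel 30/45 = 66.7%, the 2025 panel 13/25 = 52.0% → the 2024 panel
Overall: the 2024 panel 202/445 = 45.4%, the 2025 panel 206/366 = 56.3% → the 2025 panel
The 2024 panel wins each proposal group but the 2025 panel wins overall — the comparison reverses. The 2024 panel's proposals skew toward translational research, which has a lower base rate.

Yes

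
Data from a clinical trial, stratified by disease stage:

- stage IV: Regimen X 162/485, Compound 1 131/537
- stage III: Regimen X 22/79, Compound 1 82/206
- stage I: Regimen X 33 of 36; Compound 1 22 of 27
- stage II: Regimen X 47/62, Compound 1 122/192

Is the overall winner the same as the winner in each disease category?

Stage IV: Regimen X 162/485 = 33.4%, Compound 1 131/537 = 24.4% → Regimen X
Stage III: Regimen X 22/79 = 27.8%, Compound 1 82/206 = 39.8% → Compound 1
Stage I: Regimen X 33/36 = 91.7%, Compound 1 22/27 = 81.5% → Regimen X
Stage II: Regimen X 47/62 = 75.8%, Compound 1 122/192 = 63.5% → Regimen X
Overall: Regimen X 264/662 = 39.9%, Compound 1 357/962 = 37.1% → Regimen X
Neither sweeps: Regimen X wins 3 of 4 groups, Compound 1 wins 1. Regimen X wins overall but not every group — no Simpson reversal.

No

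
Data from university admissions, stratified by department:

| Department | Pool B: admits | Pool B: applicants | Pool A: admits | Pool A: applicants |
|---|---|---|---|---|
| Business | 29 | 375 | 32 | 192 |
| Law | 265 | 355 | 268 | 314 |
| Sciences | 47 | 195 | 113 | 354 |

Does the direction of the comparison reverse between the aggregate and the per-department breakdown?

No

Business: Pool B 29/375 = 7.7%, Pool A 32/192 = 16.7% → Pool A
Law: Pool B 265/355 = 74.6%, Pool A 268/314 = 85.4% → Pool A
Sciences: Pool B 47/195 = 24.1%, Pool A 113/354 = 31.9% → Pool A
Overall: Pool B 341/925 = 36.9%, Pool A 413/860 = 48.0% → Pool A
Pool A wins overall and in every department group — no reversal.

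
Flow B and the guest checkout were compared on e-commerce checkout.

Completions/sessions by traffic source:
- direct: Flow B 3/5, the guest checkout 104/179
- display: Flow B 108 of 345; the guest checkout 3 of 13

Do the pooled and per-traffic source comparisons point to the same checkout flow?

No

Direct: Flow B 3/5 = 60.0%, the guest checkout 104/179 = 58.1% → Flow B
Display: Flow B 108/345 = 31.3%, the guest checkout 3/13 = 23.1% → Flow B
Overall: Flow B 111/350 = 31.7%, the guest checkout 107/192 = 55.7% → the guest checkout
Flow B wins each traffic group but the guest checkout wins overall — the comparison reverses. Flow B's sessions skew toward display, which has a lower base rate.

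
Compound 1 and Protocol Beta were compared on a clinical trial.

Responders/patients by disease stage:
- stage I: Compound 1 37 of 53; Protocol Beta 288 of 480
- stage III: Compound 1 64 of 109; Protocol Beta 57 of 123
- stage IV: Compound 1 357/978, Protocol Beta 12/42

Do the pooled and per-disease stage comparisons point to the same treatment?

No

Stage I: Compound 1 37/53 = 69.8%, Protocol Beta 288/480 = 60.0% → Compound 1
Stage III: Compound 1 64/109 = 58.7%, Protocol Beta 57/123 = 46.3% → Compound 1
Stage IV: Compound 1 357/978 = 36.5%, Protocol Beta 12/42 = 28.6% → Compound 1
Overall: Compound 1 458/1140 = 40.2%, Protocol Beta 357/645 = 55.3% → Protocol Beta
Compound 1 wins each disease group but Protocol Beta wins overall — the comparison reverses. Compound 1's patients skew toward stage IV, which has a lower base rate.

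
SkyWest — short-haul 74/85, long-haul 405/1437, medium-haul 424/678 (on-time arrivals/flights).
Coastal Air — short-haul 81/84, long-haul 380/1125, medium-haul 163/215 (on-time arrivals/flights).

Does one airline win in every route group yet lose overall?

Short-haul: SkyWest 74/85 = 87.1%, Coastal Air 81/84 = 96.4% → Coastal Air
Long-haul: SkyWest 405/1437 = 28.2%, Coastal Air 380/1125 = 33.8% → Coastal Air
Medium-haul: SkyWest 424/678 = 62.5%, Coastal Air 163/215 = 75.8% → Coastal Air
Overall: SkyWest 903/2200 = 41.0%, Coastal Air 624/1424 = 43.8% → Coastal Air
Coastal Air wins overall and in every route group — no reversal.

No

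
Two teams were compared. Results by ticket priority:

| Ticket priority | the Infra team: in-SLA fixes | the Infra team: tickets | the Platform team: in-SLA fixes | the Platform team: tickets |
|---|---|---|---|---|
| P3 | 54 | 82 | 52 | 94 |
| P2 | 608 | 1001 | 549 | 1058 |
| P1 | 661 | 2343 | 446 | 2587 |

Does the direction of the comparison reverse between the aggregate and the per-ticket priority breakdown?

No

P3: the Infra team 54/82 = 65.9%, the Platform team 52/94 = 55.3% → the Infra team
P2: the Infra team 608/1001 = 60.7%, the Platform team 549/1058 = 51.9% → the Infra team
P1: the Infra team 661/2343 = 28.2%, the Platform team 446/2587 = 17.2% → the Infra team
Overall: the Infra team 1323/3426 = 38.6%, the Platform team 1047/3739 = 28.0% → the Infra team
The Infra team wins overall and in every ticket group — no reversal.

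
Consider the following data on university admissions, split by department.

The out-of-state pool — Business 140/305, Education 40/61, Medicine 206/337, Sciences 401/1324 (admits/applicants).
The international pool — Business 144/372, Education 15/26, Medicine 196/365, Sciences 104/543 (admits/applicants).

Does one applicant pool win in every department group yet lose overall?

Business: the out-of-state pool 140/305 = 45.9%, the international pool 144/372 = 38.7% → the out-of-state pool
Education: the out-of-state pool 40/61 = 65.6%, the international pool 15/26 = 57.7% → the out-of-state pool
Medicine: the out-of-state pool 206/337 = 61.1%, the international pool 196/365 = 53.7% → the out-of-state pool
Sciences: the out-of-state pool 401/1324 = 30.3%, the international pool 104/543 = 19.2% → the out-of-state pool
Overall: the out-of-state pool 787/2027 = 38.8%, the international pool 459/1306 = 35.1% → the out-of-state pool
The out-of-state pool wins overall and in every department group — no reversal.

No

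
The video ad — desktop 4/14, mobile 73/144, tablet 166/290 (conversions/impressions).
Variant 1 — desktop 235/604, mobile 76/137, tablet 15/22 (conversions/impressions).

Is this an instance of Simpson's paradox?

Yes

Desktop: the video ad 4/14 = 28.6%, Variant 1 235/604 = 38.9% → Variant 1
Mobile: the video ad 73/144 = 50.7%, Variant 1 76/137 = 55.5% → Variant 1
Tablet: the video ad 166/290 = 57.2%, Variant 1 15/22 = 68.2% → Variant 1
Overall: the video ad 243/448 = 54.2%, Variant 1 326/763 = 42.7% → the video ad
Variant 1 wins each device group but the video ad wins overall — the comparison reverses. Variant 1's impressions skew toward desktop, which has a lower base rate.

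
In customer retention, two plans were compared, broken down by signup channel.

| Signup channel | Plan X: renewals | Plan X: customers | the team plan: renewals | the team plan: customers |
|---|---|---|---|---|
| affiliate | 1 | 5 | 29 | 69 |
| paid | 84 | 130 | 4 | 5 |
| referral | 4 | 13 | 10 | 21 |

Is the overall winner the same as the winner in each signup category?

No

Affiliate: Plan X 1/5 = 20.0%, the team plan 29/69 = 42.0% → the team plan
Paid: Plan X 84/130 = 64.6%, the team plan 4/5 = 80.0% → the team plan
Referral: Plan X 4/13 = 30.8%, the team plan 10/21 = 47.6% → the team plan
Overall: Plan X 89/148 = 60.1%, the team plan 43/95 = 45.3% → Plan X
The team plan wins each signup group but Plan X wins overall — the comparison reverses. The team plan's customers skew toward affiliate, which has a lower base rate.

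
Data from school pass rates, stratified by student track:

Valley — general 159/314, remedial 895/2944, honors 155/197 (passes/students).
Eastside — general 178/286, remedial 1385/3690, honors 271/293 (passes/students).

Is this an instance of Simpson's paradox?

General: Valley 159/314 = 50.6%, Eastside 178/286 = 62.2% → Eastside
Remedial: Valley 895/2944 = 30.4%, Eastside 1385/3690 = 37.5% → Eastside
Honors: Valley 155/197 = 78.7%, Eastside 271/293 = 92.5% → Eastside
Overall: Valley 1209/3455 = 35.0%, Eastside 1834/4269 = 43.0% → Eastside
Eastside wins overall and in every student group — no reversal.

No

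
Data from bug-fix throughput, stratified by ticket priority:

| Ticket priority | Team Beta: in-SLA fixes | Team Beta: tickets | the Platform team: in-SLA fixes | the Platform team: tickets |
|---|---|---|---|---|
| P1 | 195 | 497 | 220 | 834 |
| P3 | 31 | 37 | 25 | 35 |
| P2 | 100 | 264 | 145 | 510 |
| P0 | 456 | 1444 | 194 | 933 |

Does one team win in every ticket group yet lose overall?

No

P1: Team Beta 195/497 = 39.2%, the Platform team 220/834 = 26.4% → Team Beta
P3: Team Beta 31/37 = 83.8%, the Platform team 25/35 = 71.4% → Team Beta
P2: Team Beta 100/264 = 37.9%, the Platform team 145/510 = 28.4% → Team Beta
P0: Team Beta 456/1444 = 31.6%, the Platform team 194/933 = 20.8% → Team Beta
Overall: Team Beta 782/2242 = 34.9%, the Platform team 584/2312 = 25.3% → Team Beta
Team Beta wins overall and in every ticket group — no reversal.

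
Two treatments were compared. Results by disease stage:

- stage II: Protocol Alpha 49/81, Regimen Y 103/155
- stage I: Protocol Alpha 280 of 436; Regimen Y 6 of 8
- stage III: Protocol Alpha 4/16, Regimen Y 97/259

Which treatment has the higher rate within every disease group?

Stage II: Protocol Alpha 49/81 = 60.5%, Regimen Y 103/155 = 66.5% → Regimen Y
Stage I: Protocol Alpha 280/436 = 64.2%, Regimen Y 6/8 = 75.0% → Regimen Y
Stage III: Protocol Alpha 4/16 = 25.0%, Regimen Y 97/259 = 37.5% → Regimen Y
Regimen Y has the higher rate in all 3 groups.

Regimen Y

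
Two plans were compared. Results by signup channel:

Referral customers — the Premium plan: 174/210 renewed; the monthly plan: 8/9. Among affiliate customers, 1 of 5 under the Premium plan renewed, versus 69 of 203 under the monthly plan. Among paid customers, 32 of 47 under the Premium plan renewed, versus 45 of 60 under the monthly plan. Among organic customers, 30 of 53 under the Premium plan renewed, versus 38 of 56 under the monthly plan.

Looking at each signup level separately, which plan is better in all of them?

Referral: the Premium plan 174/210 = 82.9%, the monthly plan 8/9 = 88.9% → the monthly plan
Affiliate: the Premium plan 1/5 = 20.0%, the monthly plan 69/203 = 34.0% → the monthly plan
Paid: the Premium plan 32/47 = 68.1%, the monthly plan 45/60 = 75.0% → the monthly plan
Organic: the Premium plan 30/53 = 56.6%, the monthly plan 38/56 = 67.9% → the monthly plan
The monthly plan has the higher rate in all 4 groups.

the monthly plan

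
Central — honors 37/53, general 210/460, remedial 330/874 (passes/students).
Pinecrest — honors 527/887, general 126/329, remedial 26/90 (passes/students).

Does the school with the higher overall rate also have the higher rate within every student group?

No

Honors: Central 37/53 = 69.8%, Pinecrest 527/887 = 59.4% → Central
General: Central 210/460 = 45.7%, Pinecrest 126/329 = 38.3% → Central
Remedial: Central 330/874 = 37.8%, Pinecrest 26/90 = 28.9% → Central
Overall: Central 577/1387 = 41.6%, Pinecrest 679/1306 = 52.0% → Pinecrest
Central wins each student group but Pinecrest wins overall — the comparison reverses. Central's students skew toward remedial, which has a lower base rate.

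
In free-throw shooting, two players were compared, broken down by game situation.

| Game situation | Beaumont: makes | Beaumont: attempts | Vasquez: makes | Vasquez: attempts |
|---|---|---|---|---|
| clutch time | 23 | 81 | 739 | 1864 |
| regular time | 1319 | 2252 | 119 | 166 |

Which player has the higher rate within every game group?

Vasquez

Clutch time: Beaumont 23/81 = 28.4%, Vasquez 739/1864 = 39.6% → Vasquez
Regular time: Beaumont 1319/2252 = 58.6%, Vasquez 119/166 = 71.7% → Vasquez
Vasquez has the higher rate in both groups.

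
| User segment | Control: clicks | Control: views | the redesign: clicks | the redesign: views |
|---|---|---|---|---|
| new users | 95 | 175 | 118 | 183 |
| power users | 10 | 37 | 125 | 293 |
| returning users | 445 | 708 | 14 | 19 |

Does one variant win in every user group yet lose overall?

New users: Control 95/175 = 54.3%, the redesign 118/183 = 64.5% → the redesign
Power users: Control 10/37 = 27.0%, the redesign 125/293 = 42.7% → the redesign
Returning users: Control 445/708 = 62.9%, the redesign 14/19 = 73.7% → the redesign
Overall: Control 550/920 = 59.8%, the redesign 257/495 = 51.9% → Control
The redesign wins each user group but Control wins overall — the comparison reverses. The redesign's views skew toward power users, which has a lower base rate.

Yes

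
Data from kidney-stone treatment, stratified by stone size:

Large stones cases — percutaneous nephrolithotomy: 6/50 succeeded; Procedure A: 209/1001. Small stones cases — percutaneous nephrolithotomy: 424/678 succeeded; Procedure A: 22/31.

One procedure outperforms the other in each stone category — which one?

Procedure A

Large stones: percutaneous nephrolithotomy 6/50 = 12.0%, Procedure A 209/1001 = 20.9% → Procedure A
Small stones: percutaneous nephrolithotomy 424/678 = 62.5%, Procedure A 22/31 = 71.0% → Procedure A
Procedure A has the higher rate in both groups.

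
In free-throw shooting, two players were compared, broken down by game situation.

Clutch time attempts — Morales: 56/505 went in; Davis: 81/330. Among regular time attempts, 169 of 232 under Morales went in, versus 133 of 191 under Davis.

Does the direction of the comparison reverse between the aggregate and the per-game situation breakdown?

Clutch time: Morales 56/505 = 11.1%, Davis 81/330 = 24.5% → Davis
Regular time: Morales 169/232 = 72.8%, Davis 133/191 = 69.6% → Morales
Overall: Morales 225/737 = 30.5%, Davis 214/521 = 41.1% → Davis
Neither sweeps: Morales wins 1 of 2 groups, Davis wins 1. Davis wins overall but not every group — no Simpson reversal.

No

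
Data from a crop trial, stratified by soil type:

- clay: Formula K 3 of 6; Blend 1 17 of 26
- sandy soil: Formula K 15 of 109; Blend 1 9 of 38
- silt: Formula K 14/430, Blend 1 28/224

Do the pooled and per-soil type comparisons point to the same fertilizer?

Yes

Clay: Formula K 3/6 = 50.0%, Blend 1 17/26 = 65.4% → Blend 1
Sandy soil: Formula K 15/109 = 13.8%, Blend 1 9/38 = 23.7% → Blend 1
Silt: Formula K 14/430 = 3.3%, Blend 1 28/224 = 12.5% → Blend 1
Overall: Formula K 32/545 = 5.9%, Blend 1 54/288 = 18.8% → Blend 1
Blend 1 wins overall and in every soil group — no reversal.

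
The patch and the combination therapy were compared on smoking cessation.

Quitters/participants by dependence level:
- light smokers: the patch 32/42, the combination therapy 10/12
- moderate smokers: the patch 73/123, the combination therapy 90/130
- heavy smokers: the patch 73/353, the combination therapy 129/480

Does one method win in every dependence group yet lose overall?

No

Light smokers: the patch 32/42 = 76.2%, the combination therapy 10/12 = 83.3% → the combination therapy
Moderate smokers: the patch 73/123 = 59.3%, the combination therapy 90/130 = 69.2% → the combination therapy
Heavy smokers: the patch 73/353 = 20.7%, the combination therapy 129/480 = 26.9% → the combination therapy
Overall: the patch 178/518 = 34.4%, the combination therapy 229/622 = 36.8% → the combination therapy
The combination therapy wins overall and in every dependence group — no reversal.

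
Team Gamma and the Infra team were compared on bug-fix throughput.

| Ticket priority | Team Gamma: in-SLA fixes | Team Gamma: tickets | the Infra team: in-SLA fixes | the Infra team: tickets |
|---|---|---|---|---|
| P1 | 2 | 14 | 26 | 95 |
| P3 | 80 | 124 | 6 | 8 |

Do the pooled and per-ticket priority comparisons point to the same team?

P1: Team Gamma 2/14 = 14.3%, the Infra team 26/95 = 27.4% → the Infra team
P3: Team Gamma 80/124 = 64.5%, the Infra team 6/8 = 75.0% → the Infra team
Overall: Team Gamma 82/138 = 59.4%, the Infra team 32/103 = 31.1% → Team Gamma
The Infra team wins each ticket group but Team Gamma wins overall — the comparison reverses. The Infra team's tickets skew toward P1, which has a lower base rate.

No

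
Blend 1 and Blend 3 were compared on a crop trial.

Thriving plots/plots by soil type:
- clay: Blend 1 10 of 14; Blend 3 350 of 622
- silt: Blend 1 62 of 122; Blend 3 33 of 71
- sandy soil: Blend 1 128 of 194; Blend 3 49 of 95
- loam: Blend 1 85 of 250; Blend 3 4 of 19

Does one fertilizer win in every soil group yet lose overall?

Clay: Blend 1 10/14 = 71.4%, Blend 3 350/622 = 56.3% → Blend 1
Silt: Blend 1 62/122 = 50.8%, Blend 3 33/71 = 46.5% → Blend 1
Sandy soil: Blend 1 128/194 = 66.0%, Blend 3 49/95 = 51.6% → Blend 1
Loam: Blend 1 85/250 = 34.0%, Blend 3 4/19 = 21.1% → Blend 1
Overall: Blend 1 285/580 = 49.1%, Blend 3 436/807 = 54.0% → Blend 3
Blend 1 wins each soil group but Blend 3 wins overall — the comparison reverses. Blend 1's plots skew toward loam, which has a lower base rate.

Yes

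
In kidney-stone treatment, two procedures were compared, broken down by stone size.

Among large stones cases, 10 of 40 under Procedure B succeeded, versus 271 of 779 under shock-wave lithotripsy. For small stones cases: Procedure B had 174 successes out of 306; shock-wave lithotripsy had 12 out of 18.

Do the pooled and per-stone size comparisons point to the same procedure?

Large stones: Procedure B 10/40 = 25.0%, shock-wave lithotripsy 271/779 = 34.8% → shock-wave lithotripsy
Small stones: Procedure B 174/306 = 56.9%, shock-wave lithotripsy 12/18 = 66.7% → shock-wave lithotripsy
Overall: Procedure B 184/346 = 53.2%, shock-wave lithotripsy 283/797 = 35.5% → Procedure B
Shock-wave lithotripsy wins each stone group but Procedure B wins overall — the comparison reverses. Shock-wave lithotripsy's cases skew toward large stones, which has a lower base rate.

No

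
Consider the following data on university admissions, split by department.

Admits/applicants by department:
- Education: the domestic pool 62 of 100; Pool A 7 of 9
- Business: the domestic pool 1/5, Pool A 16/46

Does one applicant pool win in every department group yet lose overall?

Yes

Education: the domestic pool 62/100 = 62.0%, Pool A 7/9 = 77.8% → Pool A
Business: the domestic pool 1/5 = 20.0%, Pool A 16/46 = 34.8% → Pool A
Overall: the domestic pool 63/105 = 60.0%, Pool A 23/55 = 41.8% → the domestic pool
Pool A wins each department group but the domestic pool wins overall — the comparison reverses. Pool A's applicants skew toward Business, which has a lower base rate.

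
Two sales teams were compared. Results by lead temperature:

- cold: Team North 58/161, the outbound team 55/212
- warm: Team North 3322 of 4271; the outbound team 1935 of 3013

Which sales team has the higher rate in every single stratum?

Cold: Team North 58/161 = 36.0%, the outbound team 55/212 = 25.9% → Team North
Warm: Team North 3322/4271 = 77.8%, the outbound team 1935/3013 = 64.2% → Team North
Team North has the higher rate in both groups.

Team North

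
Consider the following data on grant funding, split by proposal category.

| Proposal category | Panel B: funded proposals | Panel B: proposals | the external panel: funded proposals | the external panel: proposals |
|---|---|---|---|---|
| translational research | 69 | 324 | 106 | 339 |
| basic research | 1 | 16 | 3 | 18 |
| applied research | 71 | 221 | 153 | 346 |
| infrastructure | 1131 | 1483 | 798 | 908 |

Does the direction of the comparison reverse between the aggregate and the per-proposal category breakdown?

Translational research: Panel B 69/324 = 21.3%, the external panel 106/339 = 31.3% → the external panel
Basic research: Panel B 1/16 = 6.2%, the external panel 3/18 = 16.7% → the external panel
Applied research: Panel B 71/221 = 32.1%, the external panel 153/346 = 44.2% → the external panel
Infrastructure: Panel B 1131/1483 = 76.3%, the external panel 798/908 = 87.9% → the external panel
Overall: Panel B 1272/2044 = 62.2%, the external panel 1060/1611 = 65.8% → the external panel
The external panel wins overall and in every proposal group — no reversal.

No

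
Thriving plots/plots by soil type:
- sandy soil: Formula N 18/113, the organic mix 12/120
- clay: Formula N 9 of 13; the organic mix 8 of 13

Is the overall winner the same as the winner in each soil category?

Yes

Sandy soil: Formula N 18/113 = 15.9%, the organic mix 12/120 = 10.0% → Formula N
Clay: Formula N 9/13 = 69.2%, the organic mix 8/13 = 61.5% → Formula N
Overall: Formula N 27/126 = 21.4%, the organic mix 20/133 = 15.0% → Formula N
Formula N wins overall and in every soil group — no reversal.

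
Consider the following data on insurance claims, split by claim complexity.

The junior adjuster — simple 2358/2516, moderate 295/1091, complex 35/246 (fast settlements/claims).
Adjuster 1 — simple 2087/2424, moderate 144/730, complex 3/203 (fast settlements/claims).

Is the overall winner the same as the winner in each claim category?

Simple: the junior adjuster 2358/2516 = 93.7%, Adjuster 1 2087/2424 = 86.1% → the junior adjuster
Moderate: the junior adjuster 295/1091 = 27.0%, Adjuster 1 144/730 = 19.7% → the junior adjuster
Complex: the junior adjuster 35/246 = 14.2%, Adjuster 1 3/203 = 1.5% → the junior adjuster
Overall: the junior adjuster 2688/3853 = 69.8%, Adjuster 1 2234/3357 = 66.5% → the junior adjuster
The junior adjuster wins overall and in every claim group — no reversal.

Yes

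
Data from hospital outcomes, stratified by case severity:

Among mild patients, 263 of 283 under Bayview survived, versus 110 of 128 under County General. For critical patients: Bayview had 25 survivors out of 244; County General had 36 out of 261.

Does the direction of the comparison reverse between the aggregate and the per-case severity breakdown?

Mild: Bayview 263/283 = 92.9%, County General 110/128 = 85.9% → Bayview
Critical: Bayview 25/244 = 10.2%, County General 36/261 = 13.8% → County General
Overall: Bayview 288/527 = 54.6%, County General 146/389 = 37.5% → Bayview
Neither sweeps: Bayview wins 1 of 2 groups, County General wins 1. Bayview wins overall but not every group — no Simpson reversal.

No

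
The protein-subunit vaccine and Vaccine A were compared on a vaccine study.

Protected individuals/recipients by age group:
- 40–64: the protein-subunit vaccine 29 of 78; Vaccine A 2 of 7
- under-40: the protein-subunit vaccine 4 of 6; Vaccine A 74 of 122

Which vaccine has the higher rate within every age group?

the protein-subunit vaccine

40–64: the protein-subunit vaccine 29/78 = 37.2%, Vaccine A 2/7 = 28.6% → the protein-subunit vaccine
Under-40: the protein-subunit vaccine 4/6 = 66.7%, Vaccine A 74/122 = 60.7% → the protein-subunit vaccine
The protein-subunit vaccine has the higher rate in both groups.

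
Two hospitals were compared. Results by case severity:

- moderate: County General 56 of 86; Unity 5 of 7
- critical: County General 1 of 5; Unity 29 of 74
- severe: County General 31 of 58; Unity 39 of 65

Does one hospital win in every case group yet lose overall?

Moderate: County General 56/86 = 65.1%, Unity 5/7 = 71.4% → Unity
Critical: County General 1/5 = 20.0%, Unity 29/74 = 39.2% → Unity
Severe: County General 31/58 = 53.4%, Unity 39/65 = 60.0% → Unity
Overall: County General 88/149 = 59.1%, Unity 73/146 = 50.0% → County General
Unity wins each case group but County General wins overall — the comparison reverses. Unity's patients skew toward critical, which has a lower base rate.

Yes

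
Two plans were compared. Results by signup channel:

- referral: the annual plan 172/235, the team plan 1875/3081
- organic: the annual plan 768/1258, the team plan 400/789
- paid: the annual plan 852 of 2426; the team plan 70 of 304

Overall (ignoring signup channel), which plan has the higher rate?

the team plan

Referral: the annual plan 172/235 = 73.2%, the team plan 1875/3081 = 60.9% → the annual plan
Organic: the annual plan 768/1258 = 61.0%, the team plan 400/789 = 50.7% → the annual plan
Paid: the annual plan 852/2426 = 35.1%, the team plan 70/304 = 23.0% → the annual plan
Overall: the annual plan 1792/3919 = 45.7%, the team plan 2345/4174 = 56.2% → the team plan
(The annual plan wins every signup group but the team plan wins overall — the annual plan's customers skew toward the low-rate paid group.)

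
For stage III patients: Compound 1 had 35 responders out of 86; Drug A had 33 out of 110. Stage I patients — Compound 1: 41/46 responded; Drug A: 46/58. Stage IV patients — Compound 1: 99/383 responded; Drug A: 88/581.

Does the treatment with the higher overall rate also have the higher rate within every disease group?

Stage III: Compound 1 35/86 = 40.7%, Drug A 33/110 = 30.0% → Compound 1
Stage I: Compound 1 41/46 = 89.1%, Drug A 46/58 = 79.3% → Compound 1
Stage IV: Compound 1 99/383 = 25.8%, Drug A 88/581 = 15.1% → Compound 1
Overall: Compound 1 175/515 = 34.0%, Drug A 167/749 = 22.3% → Compound 1
Compound 1 wins overall and in every disease group — no reversal.

Yes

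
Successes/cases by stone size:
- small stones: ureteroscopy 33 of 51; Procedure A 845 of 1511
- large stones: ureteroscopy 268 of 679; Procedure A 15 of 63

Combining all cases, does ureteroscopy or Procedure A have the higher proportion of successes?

Small stones: ureteroscopy 33/51 = 64.7%, Procedure A 845/1511 = 55.9% → ureteroscopy
Large stones: ureteroscopy 268/679 = 39.5%, Procedure A 15/63 = 23.8% → ureteroscopy
Overall: ureteroscopy 301/730 = 41.2%, Procedure A 860/1574 = 54.6% → Procedure A
(Ureteroscopy wins every stone group but Procedure A wins overall — ureteroscopy's cases skew toward the low-rate large stones group.)

Procedure A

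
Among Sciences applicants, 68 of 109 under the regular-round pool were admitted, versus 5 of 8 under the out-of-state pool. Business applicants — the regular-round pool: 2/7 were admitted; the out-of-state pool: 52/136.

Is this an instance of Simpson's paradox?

Yes

Sciences: the regular-round pool 68/109 = 62.4%, the out-of-state pool 5/8 = 62.5% → the out-of-state pool
Business: the regular-round pool 2/7 = 28.6%, the out-of-state pool 52/136 = 38.2% → the out-of-state pool
Overall: the regular-round pool 70/116 = 60.3%, the out-of-state pool 57/144 = 39.6% → the regular-round pool
The out-of-state pool wins each department group but the regular-round pool wins overall — the comparison reverses. The out-of-state pool's applicants skew toward Business, which has a lower base rate.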